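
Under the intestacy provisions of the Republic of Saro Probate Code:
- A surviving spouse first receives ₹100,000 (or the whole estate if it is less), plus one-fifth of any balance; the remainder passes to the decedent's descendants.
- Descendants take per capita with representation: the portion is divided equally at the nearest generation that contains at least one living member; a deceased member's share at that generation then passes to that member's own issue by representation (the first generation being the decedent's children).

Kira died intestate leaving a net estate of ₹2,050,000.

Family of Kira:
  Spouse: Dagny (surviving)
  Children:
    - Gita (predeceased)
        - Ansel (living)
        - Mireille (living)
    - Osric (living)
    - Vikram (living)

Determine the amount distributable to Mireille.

Dagny first takes ₹100,000, leaving a balance of ₹1,950,000. Dagny then takes one-fifth of the balance (₹390,000), for a total of ₹490,000. The remaining ₹1,560,000 passes to the descendants.
The descendants' portion (₹1,560,000) is divided into 3 shares of ₹520,000: Osric and Vikram each take ₹520,000; Gita's ₹520,000 share passes to Gita's issue.
Gita's share (₹520,000) is divided into 2 shares of ₹260,000: Ansel and Mireille each take ₹260,000.

Mireille receives ₹260,000.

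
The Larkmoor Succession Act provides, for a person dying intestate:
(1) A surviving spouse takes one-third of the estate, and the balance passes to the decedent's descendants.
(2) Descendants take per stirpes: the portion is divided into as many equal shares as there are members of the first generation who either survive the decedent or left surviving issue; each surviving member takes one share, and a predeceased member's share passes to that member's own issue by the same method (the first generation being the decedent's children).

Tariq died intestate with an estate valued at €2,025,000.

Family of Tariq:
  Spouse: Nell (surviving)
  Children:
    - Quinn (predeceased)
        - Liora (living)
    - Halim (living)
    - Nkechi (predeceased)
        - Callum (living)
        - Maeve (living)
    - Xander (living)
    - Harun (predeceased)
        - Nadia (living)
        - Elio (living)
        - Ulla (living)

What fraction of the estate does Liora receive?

Nell takes one-third of €2,025,000 = €675,000. The remaining €1,350,000 passes to the descendants.
The descendants' portion (€1,350,000) is divided into 5 shares of €270,000: Halim and Xander each take €270,000; Quinn's €270,000 share passes to Quinn's issue; Nkechi's €270,000 share passes to Nkechi's issue; Harun's €270,000 share passes to Harun's issue.
Quinn's share (€270,000) passes entirely to Liora.
Nkechi's share (€270,000) is divided into 2 shares of €135,000: Callum and Maeve each take €135,000.
Harun's share (€270,000) is divided into 3 shares of €90,000: Nadia, Elio, and Ulla each take €90,000.

Liora receives 2/15 of the estate.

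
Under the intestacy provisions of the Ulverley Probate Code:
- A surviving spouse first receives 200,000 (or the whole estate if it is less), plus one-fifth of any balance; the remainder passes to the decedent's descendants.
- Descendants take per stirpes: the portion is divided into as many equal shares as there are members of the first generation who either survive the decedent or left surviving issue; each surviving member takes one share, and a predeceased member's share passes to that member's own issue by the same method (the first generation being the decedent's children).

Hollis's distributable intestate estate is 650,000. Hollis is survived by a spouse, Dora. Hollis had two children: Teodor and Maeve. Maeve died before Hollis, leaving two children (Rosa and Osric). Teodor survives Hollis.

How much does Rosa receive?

Rosa receives 90,000.

Dora first takes 200,000, leaving a balance of 450,000. Dora then takes one-fifth of the balance (90,000), for a total of 290,000. The remaining 360,000 passes to the descendants.
The descendants' portion (360,000) is divided into 2 shares of 180,000: Teodor takes 180,000; Maeve's 180,000 share passes to Maeve's issue.
Maeve's share (180,000) is divided into 2 shares of 90,000: Rosa and Osric each take 90,000.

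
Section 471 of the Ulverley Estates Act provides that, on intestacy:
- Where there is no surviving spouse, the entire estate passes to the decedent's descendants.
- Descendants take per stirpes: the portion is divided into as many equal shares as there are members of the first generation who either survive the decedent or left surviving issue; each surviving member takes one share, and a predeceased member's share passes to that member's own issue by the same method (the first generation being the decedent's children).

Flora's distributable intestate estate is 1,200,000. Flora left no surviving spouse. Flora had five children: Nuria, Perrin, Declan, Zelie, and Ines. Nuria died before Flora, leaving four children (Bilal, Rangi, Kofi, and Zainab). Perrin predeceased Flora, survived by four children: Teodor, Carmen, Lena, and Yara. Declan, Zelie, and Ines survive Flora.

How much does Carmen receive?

Carmen receives 60,000.

The entire 1,200,000 passes to the descendants.
That amount (1,200,000) is divided into 5 shares of 240,000: Declan, Zelie, and Ines each take 240,000; Nuria's 240,000 share passes to Nuria's issue; Perrin's 240,000 share passes to Perrin's issue.
Nuria's share (240,000) is divided into 4 shares of 60,000: Bilal, Rangi, Kofi, and Zainab each take 60,000.
Perrin's share (240,000) is divided into 4 shares of 60,000: Teodor, Carmen, Lena, and Yara each take 60,000.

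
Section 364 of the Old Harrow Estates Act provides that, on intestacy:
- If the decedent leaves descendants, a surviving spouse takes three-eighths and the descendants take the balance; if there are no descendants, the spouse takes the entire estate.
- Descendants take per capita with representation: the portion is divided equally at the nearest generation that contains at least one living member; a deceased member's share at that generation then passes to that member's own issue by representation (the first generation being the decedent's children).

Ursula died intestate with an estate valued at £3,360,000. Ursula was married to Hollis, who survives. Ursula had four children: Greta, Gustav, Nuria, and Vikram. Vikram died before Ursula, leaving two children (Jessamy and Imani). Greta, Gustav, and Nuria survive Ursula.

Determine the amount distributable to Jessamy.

Jessamy receives £262,500.

Hollis takes three-eighths of £3,360,000 = £1,260,000. The remaining £2,100,000 passes to the descendants.
The descendants' portion (£2,100,000) is divided into 4 shares of £525,000: Greta, Gustav, and Nuria each take £525,000; Vikram's £525,000 share passes to Vikram's issue.
Vikram's share (£525,000) is divided into 2 shares of £262,500: Jessamy and Imani each take £262,500.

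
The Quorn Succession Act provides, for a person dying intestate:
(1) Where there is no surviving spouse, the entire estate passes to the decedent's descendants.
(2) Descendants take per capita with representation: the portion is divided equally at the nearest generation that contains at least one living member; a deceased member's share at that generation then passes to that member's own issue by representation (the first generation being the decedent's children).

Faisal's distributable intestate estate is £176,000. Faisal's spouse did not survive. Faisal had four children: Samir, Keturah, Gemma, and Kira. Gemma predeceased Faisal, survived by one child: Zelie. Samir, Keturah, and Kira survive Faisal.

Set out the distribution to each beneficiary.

The entire £176,000 passes to the descendants.
That amount (£176,000) is divided into 4 shares of £44,000: Samir, Keturah, and Kira each take £44,000; Gemma's £44,000 share passes to Gemma's issue.
Gemma's share (£44,000) passes entirely to Zelie.

Samir: £44,000; Keturah: £44,000; Zelie: £44,000; Kira: £44,000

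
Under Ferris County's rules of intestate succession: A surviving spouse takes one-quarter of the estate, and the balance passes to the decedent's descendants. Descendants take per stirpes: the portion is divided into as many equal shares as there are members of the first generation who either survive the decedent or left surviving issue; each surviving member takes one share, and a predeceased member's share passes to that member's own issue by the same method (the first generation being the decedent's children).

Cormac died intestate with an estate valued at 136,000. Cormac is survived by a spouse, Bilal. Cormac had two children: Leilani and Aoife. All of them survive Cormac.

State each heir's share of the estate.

Bilal takes one-quarter of 136,000 = 34,000. The remaining 102,000 passes to the descendants.
The descendants' portion (102,000) is divided into 2 shares of 51,000: Leilani and Aoife each take 51,000.

Bilal: 34,000; Leilani: 51,000; Aoife: 51,000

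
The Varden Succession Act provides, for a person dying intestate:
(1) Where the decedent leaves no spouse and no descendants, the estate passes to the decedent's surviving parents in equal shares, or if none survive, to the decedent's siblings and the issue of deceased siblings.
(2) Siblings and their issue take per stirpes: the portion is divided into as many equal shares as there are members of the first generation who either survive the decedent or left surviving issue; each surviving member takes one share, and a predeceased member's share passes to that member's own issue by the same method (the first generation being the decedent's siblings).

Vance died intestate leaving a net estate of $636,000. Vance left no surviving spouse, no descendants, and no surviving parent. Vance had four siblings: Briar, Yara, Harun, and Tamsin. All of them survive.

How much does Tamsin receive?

Tamsin receives $159,000.

The entire $636,000 passes to the siblings and their issue.
That amount ($636,000) is divided into 4 shares of $159,000: Briar, Yara, Harun, and Tamsin each take $159,000.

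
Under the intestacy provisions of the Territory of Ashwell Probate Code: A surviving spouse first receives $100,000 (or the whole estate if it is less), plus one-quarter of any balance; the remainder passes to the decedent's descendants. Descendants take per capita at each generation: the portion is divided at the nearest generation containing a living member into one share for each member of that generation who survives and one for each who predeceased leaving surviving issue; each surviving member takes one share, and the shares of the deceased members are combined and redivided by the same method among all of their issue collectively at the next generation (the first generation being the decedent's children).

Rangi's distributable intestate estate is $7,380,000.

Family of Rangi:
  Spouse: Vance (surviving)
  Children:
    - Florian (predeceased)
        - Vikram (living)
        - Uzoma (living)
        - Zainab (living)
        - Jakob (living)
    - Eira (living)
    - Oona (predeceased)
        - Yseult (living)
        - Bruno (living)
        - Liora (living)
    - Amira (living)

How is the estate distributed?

Vance: $1,920,000; Vikram: $390,000; Uzoma: $390,000; Zainab: $390,000; Jakob: $390,000; Eira: $1,365,000; Yseult: $390,000; Bruno: $390,000; Liora: $390,000; Amira: $1,365,000

Vance first takes $100,000, leaving a balance of $7,280,000. Vance then takes one-quarter of the balance ($1,820,000), for a total of $1,920,000. The remaining $5,460,000 passes to the descendants.
The descendants' portion ($5,460,000) is divided at the children's generation into 4 shares of $1,365,000. Eira and Amira each take $1,365,000. The 2 shares of the deceased (Florian and Oona) are combined into a pool of $2,730,000.
That pool ($2,730,000) is divided at the grandchildren's generation equally among Vikram, Uzoma, Zainab, Jakob, Yseult, Bruno, and Liora: $390,000 each.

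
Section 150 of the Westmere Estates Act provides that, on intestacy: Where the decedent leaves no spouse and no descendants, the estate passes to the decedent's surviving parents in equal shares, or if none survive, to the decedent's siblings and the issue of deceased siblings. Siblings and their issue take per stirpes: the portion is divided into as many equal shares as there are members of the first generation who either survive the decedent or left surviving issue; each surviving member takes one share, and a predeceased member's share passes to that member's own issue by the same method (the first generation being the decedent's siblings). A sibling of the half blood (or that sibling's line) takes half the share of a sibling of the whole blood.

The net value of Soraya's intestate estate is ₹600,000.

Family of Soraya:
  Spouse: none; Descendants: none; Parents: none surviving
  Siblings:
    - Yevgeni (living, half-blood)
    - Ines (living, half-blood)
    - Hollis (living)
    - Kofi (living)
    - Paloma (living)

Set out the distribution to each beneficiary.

Yevgeni: ₹75,000; Ines: ₹75,000; Hollis: ₹150,000; Kofi: ₹150,000; Paloma: ₹150,000

The entire ₹600,000 passes to the siblings and their issue.
Counting each half-blood sibling's line as half a unit, there are 4 units in ₹600,000, so one unit is ₹150,000. Whole-blood lines (Hollis, Kofi, and Paloma) take ₹150,000 each; half-blood lines (Yevgeni and Ines) take ₹75,000 each.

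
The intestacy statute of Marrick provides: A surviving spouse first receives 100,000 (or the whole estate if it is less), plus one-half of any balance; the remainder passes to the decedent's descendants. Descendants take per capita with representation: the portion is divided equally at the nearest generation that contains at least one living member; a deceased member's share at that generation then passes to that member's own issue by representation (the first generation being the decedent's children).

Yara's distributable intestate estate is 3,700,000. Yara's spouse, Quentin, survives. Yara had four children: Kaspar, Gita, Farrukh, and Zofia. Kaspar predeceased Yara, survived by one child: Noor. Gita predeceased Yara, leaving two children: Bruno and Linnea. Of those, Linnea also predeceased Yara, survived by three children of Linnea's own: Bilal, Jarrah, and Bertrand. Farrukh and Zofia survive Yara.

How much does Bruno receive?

Bruno receives 225,000.

Quentin first takes 100,000, leaving a balance of 3,600,000. Quentin then takes one-half of the balance (1,800,000), for a total of 1,900,000. The remaining 1,800,000 passes to the descendants.
The descendants' portion (1,800,000) is divided into 4 shares of 450,000: Farrukh and Zofia each take 450,000; Kaspar's 450,000 share passes to Kaspar's issue; Gita's 450,000 share passes to Gita's issue.
Kaspar's share (450,000) passes entirely to Noor.
Gita's share (450,000) is divided into 2 shares of 225,000: Bruno takes 225,000; Linnea's 225,000 share passes to Linnea's issue.
Linnea's share (225,000) is divided into 3 shares of 75,000: Bilal, Jarrah, and Bertrand each take 75,000.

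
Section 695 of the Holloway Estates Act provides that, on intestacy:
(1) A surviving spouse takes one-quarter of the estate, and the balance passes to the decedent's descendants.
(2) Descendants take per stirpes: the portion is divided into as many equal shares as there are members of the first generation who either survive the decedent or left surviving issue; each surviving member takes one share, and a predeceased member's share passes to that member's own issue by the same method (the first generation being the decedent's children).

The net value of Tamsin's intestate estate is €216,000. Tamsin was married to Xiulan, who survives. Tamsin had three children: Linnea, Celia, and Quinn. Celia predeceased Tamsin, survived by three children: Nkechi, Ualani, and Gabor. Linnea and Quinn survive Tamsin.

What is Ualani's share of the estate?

Xiulan takes one-quarter of €216,000 = €54,000. The remaining €162,000 passes to the descendants.
The descendants' portion (€162,000) is divided into 3 shares of €54,000: Linnea and Quinn each take €54,000; Celia's €54,000 share passes to Celia's issue.
Celia's share (€54,000) is divided into 3 shares of €18,000: Nkechi, Ualani, and Gabor each take €18,000.

Ualani receives €18,000.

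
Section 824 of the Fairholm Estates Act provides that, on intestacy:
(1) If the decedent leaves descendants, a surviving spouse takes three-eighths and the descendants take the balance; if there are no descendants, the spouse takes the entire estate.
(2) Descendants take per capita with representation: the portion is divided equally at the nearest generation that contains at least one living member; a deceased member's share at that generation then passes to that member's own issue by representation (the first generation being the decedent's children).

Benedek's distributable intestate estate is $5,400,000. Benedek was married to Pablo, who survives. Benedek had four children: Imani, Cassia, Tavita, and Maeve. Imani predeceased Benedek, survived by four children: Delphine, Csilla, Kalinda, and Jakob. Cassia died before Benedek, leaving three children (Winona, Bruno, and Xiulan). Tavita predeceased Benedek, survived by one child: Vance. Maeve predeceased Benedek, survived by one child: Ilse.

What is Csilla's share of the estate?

Csilla receives $375,000.

Pablo takes three-eighths of $5,400,000 = $2,025,000. The remaining $3,375,000 passes to the descendants.
No child survives, so the initial division is made at the grandchildren's generation.
The descendants' portion ($3,375,000) is divided into 9 shares of $375,000: Delphine, Csilla, Kalinda, Jakob, Winona, Bruno, Xiulan, Vance, and Ilse each take $375,000.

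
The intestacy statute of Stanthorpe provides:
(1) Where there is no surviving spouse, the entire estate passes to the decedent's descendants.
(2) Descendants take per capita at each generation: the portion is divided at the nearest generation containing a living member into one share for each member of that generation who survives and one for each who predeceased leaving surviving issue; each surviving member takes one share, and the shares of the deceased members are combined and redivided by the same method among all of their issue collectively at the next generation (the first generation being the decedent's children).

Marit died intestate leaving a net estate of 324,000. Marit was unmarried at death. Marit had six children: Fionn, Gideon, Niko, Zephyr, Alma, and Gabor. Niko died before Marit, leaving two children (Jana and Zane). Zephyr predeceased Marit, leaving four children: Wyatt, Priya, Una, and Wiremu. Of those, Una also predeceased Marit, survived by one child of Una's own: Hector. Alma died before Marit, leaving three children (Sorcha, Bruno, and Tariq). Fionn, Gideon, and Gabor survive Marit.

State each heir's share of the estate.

Fionn: 54,000; Gideon: 54,000; Jana: 18,000; Zane: 18,000; Wyatt: 18,000; Priya: 18,000; Hector: 18,000; Wiremu: 18,000; Sorcha: 18,000; Bruno: 18,000; Tariq: 18,000; Gabor: 54,000

The entire 324,000 passes to the descendants.
That amount (324,000) is divided at the children's generation into 6 shares of 54,000. Fionn, Gideon, and Gabor each take 54,000. The 3 shares of the deceased (Niko, Zephyr, and Alma) are combined into a pool of 162,000.
That pool (162,000) is divided at the grandchildren's generation into 9 shares of 18,000. Jana, Zane, Wyatt, Priya, Wiremu, Sorcha, Bruno, and Tariq each take 18,000. The remaining share for the deceased Una (18,000) is carried to the next generation.
That pool (18,000) passes entirely to Hector, the sole taker at the great-grandchildren's generation.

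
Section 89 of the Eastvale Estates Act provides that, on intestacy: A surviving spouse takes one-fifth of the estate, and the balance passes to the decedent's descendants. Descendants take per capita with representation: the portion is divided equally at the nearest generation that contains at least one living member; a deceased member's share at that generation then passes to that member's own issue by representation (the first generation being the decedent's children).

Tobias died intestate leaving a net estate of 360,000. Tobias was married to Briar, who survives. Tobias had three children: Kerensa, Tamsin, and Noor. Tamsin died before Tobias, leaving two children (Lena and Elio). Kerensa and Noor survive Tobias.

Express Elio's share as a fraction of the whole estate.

Elio receives 2/15 of the estate.

Briar takes one-fifth of 360,000 = 72,000. The remaining 288,000 passes to the descendants.
The descendants' portion (288,000) is divided into 3 shares of 96,000: Kerensa and Noor each take 96,000; Tamsin's 96,000 share passes to Tamsin's issue.
Tamsin's share (96,000) is divided into 2 shares of 48,000: Lena and Elio each take 48,000.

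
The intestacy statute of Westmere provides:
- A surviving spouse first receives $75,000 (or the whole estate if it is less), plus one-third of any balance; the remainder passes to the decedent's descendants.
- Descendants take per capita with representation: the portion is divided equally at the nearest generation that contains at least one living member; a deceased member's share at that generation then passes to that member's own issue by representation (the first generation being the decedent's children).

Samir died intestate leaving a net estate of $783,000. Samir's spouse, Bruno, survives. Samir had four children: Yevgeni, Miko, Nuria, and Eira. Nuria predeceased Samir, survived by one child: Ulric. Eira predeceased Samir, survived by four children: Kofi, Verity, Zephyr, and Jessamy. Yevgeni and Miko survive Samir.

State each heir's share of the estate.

Bruno first takes $75,000, leaving a balance of $708,000. Bruno then takes one-third of the balance ($236,000), for a total of $311,000. The remaining $472,000 passes to the descendants.
The descendants' portion ($472,000) is divided into 4 shares of $118,000: Yevgeni and Miko each take $118,000; Nuria's $118,000 share passes to Nuria's issue; Eira's $118,000 share passes to Eira's issue.
Nuria's share ($118,000) passes entirely to Ulric.
Eira's share ($118,000) is divided into 4 shares of $29,500: Kofi, Verity, Zephyr, and Jessamy each take $29,500.

Bruno: $311,000; Yevgeni: $118,000; Miko: $118,000; Ulric: $118,000; Kofi: $29,500; Verity: $29,500; Zephyr: $29,500; Jessamy: $29,500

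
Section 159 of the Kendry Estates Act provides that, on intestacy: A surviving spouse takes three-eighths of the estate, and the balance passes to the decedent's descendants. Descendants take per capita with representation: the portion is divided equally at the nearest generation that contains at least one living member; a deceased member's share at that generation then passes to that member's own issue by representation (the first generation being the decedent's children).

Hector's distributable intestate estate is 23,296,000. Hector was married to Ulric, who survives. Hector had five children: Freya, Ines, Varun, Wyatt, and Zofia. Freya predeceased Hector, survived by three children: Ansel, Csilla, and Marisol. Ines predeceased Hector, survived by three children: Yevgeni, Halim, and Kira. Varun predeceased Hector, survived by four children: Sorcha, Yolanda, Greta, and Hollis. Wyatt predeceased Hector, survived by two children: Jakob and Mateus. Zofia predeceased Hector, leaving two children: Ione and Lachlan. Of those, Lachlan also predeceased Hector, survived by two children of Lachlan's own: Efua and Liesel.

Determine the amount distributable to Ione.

Ulric takes three-eighths of 23,296,000 = 8,736,000. The remaining 14,560,000 passes to the descendants.
No child survives, so the initial division is made at the grandchildren's generation.
The descendants' portion (14,560,000) is divided into 14 shares of 1,040,000: Ansel, Csilla, Marisol, Yevgeni, Halim, Kira, Sorcha, Yolanda, Greta, Hollis, Jakob, Mateus, and Ione each take 1,040,000; Lachlan's 1,040,000 share passes to Lachlan's issue.
Lachlan's share (1,040,000) is divided into 2 shares of 520,000: Efua and Liesel each take 520,000.

Ione receives 1,040,000.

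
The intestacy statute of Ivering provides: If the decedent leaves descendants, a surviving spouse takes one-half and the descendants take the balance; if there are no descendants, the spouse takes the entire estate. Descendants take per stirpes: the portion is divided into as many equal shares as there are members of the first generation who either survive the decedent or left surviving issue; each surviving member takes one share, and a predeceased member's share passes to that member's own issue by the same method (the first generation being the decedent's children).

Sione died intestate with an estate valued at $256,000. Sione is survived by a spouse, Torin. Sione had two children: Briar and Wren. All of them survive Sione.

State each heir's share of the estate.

Torin: $128,000; Briar: $64,000; Wren: $64,000

Torin takes one-half of $256,000 = $128,000. The remaining $128,000 passes to the descendants.
The descendants' portion ($128,000) is divided into 2 shares of $64,000: Briar and Wren each take $64,000.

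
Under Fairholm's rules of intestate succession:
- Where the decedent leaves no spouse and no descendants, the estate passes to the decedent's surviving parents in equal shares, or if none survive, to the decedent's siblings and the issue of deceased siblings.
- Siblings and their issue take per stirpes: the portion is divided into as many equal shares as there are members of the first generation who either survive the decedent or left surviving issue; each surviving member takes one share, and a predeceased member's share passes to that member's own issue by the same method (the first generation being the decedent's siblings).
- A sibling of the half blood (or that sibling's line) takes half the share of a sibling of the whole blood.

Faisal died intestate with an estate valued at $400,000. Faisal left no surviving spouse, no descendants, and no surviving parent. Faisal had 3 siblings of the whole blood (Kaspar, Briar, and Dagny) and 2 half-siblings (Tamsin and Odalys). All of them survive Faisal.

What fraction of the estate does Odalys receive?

Odalys receives 1/8 of the estate.

The entire $400,000 passes to the siblings and their issue.
Counting each half-blood sibling's line as half a unit, there are 4 units in $400,000, so one unit is $100,000. Whole-blood lines (Kaspar, Briar, and Dagny) take $100,000 each; half-blood lines (Tamsin and Odalys) take $50,000 each.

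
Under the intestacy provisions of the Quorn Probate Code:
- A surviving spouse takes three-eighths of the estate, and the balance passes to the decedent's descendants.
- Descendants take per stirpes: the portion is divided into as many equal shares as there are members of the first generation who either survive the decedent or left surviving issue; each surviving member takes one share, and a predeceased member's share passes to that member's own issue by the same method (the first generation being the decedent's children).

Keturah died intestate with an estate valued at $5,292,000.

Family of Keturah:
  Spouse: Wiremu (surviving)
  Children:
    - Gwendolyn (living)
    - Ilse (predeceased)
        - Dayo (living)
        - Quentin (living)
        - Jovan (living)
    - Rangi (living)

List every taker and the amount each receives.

Wiremu: $1,984,500; Gwendolyn: $1,102,500; Dayo: $367,500; Quentin: $367,500; Jovan: $367,500; Rangi: $1,102,500

Wiremu takes three-eighths of $5,292,000 = $1,984,500. The remaining $3,307,500 passes to the descendants.
The descendants' portion ($3,307,500) is divided into 3 shares of $1,102,500: Gwendolyn and Rangi each take $1,102,500; Ilse's $1,102,500 share passes to Ilse's issue.
Ilse's share ($1,102,500) is divided into 3 shares of $367,500: Dayo, Quentin, and Jovan each take $367,500.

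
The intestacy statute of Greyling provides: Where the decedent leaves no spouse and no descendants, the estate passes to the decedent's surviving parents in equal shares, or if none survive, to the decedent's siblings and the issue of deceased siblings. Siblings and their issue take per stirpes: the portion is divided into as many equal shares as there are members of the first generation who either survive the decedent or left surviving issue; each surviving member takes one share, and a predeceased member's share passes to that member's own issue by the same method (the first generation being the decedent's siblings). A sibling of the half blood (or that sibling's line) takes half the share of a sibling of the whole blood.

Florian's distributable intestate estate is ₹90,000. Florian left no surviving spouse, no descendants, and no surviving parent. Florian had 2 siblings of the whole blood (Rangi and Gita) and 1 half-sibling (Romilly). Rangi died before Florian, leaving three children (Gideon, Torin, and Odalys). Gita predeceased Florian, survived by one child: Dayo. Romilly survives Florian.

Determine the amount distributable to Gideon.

The entire ₹90,000 passes to the siblings and their issue.
Counting each half-blood sibling's line as half a unit, there are 5/2 units in ₹90,000, so one unit is ₹36,000. Whole-blood lines (Rangi and Gita) take ₹36,000 each; half-blood lines (Romilly) take ₹18,000 each.
Rangi's share (₹36,000) is divided into 3 shares of ₹12,000: Gideon, Torin, and Odalys each take ₹12,000.
Gita's share (₹36,000) passes entirely to Dayo.

Gideon receives ₹12,000.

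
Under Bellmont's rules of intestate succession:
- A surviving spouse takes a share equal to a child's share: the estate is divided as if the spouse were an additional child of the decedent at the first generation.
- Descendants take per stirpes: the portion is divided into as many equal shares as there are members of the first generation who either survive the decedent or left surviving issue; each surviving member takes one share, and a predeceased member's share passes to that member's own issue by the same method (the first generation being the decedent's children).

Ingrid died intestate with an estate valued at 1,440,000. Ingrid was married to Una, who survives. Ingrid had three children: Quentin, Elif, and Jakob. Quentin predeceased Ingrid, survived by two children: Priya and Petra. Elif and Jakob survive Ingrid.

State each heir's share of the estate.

The spouse counts as an additional share at the children's level, so there are 4 primary shares of 360,000. Una takes one such share (360,000).
The children's combined portion (1,080,000) is divided into 3 shares of 360,000: Elif and Jakob each take 360,000; Quentin's 360,000 share passes to Quentin's issue.
Quentin's share (360,000) is divided into 2 shares of 180,000: Priya and Petra each take 180,000.

Una: 360,000; Priya: 180,000; Petra: 180,000; Elif: 360,000; Jakob: 360,000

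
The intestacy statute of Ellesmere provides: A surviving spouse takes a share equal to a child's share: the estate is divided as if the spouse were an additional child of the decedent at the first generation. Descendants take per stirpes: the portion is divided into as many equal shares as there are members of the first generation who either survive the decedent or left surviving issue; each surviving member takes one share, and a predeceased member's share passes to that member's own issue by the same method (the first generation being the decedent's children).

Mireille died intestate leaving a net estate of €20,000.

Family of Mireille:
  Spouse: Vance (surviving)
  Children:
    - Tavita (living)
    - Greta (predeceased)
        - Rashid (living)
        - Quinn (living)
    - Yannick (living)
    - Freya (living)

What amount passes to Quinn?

Quinn receives €2,000.

The spouse counts as an additional share at the children's level, so there are 5 primary shares of €4,000. Vance takes one such share (€4,000).
The children's combined portion (€16,000) is divided into 4 shares of €4,000: Tavita, Yannick, and Freya each take €4,000; Greta's €4,000 share passes to Greta's issue.
Greta's share (€4,000) is divided into 2 shares of €2,000: Rashid and Quinn each take €2,000.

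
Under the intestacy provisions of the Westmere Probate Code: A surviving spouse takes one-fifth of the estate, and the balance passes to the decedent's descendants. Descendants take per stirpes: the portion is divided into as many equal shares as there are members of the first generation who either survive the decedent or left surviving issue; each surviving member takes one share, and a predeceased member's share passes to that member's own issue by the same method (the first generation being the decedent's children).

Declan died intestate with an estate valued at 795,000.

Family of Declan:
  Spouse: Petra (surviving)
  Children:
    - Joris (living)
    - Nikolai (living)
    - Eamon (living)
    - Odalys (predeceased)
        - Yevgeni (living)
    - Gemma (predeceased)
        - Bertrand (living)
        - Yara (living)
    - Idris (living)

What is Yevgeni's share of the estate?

Petra takes one-fifth of 795,000 = 159,000. The remaining 636,000 passes to the descendants.
The descendants' portion (636,000) is divided into 6 shares of 106,000: Joris, Nikolai, Eamon, and Idris each take 106,000; Odalys's 106,000 share passes to Odalys's issue; Gemma's 106,000 share passes to Gemma's issue.
Odalys's share (106,000) passes entirely to Yevgeni.
Gemma's share (106,000) is divided into 2 shares of 53,000: Bertrand and Yara each take 53,000.

Yevgeni receives 106,000.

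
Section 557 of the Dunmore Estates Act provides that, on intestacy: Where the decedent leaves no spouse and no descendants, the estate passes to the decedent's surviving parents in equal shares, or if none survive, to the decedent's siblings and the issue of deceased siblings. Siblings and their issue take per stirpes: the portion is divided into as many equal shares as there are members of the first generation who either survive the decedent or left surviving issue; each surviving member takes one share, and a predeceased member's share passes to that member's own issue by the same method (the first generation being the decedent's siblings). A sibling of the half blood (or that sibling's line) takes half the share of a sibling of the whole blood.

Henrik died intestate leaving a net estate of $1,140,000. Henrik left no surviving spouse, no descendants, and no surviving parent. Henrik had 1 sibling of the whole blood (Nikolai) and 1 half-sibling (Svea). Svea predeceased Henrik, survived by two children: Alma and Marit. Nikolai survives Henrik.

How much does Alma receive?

The entire $1,140,000 passes to the siblings and their issue.
Counting each half-blood sibling's line as half a unit, there are 3/2 units in $1,140,000, so one unit is $760,000. Whole-blood lines (Nikolai) take $760,000 each; half-blood lines (Svea) take $380,000 each.
Svea's share ($380,000) is divided into 2 shares of $190,000: Alma and Marit each take $190,000.

Alma receives $190,000.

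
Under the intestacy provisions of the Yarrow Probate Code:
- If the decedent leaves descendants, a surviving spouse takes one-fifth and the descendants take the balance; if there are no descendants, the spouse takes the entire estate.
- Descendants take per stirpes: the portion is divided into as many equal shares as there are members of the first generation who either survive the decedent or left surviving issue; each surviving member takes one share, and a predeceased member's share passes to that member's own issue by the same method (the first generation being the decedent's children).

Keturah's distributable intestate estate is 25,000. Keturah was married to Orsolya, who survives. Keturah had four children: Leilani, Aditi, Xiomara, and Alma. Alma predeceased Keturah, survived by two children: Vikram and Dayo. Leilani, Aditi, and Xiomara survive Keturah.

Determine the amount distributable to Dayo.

Orsolya takes one-fifth of 25,000 = 5,000. The remaining 20,000 passes to the descendants.
The descendants' portion (20,000) is divided into 4 shares of 5,000: Leilani, Aditi, and Xiomara each take 5,000; Alma's 5,000 share passes to Alma's issue.
Alma's share (5,000) is divided into 2 shares of 2,500: Vikram and Dayo each take 2,500.

Dayo receives 2,500.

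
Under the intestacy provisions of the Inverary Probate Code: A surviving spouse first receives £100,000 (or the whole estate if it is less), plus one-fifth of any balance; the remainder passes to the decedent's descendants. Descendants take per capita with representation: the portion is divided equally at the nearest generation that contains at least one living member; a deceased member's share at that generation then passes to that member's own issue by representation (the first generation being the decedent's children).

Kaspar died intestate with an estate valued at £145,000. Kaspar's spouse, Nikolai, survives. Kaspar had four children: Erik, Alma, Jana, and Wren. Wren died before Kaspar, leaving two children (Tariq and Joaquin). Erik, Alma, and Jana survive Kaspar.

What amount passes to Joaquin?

Nikolai first takes £100,000, leaving a balance of £45,000. Nikolai then takes one-fifth of the balance (£9,000), for a total of £109,000. The remaining £36,000 passes to the descendants.
The descendants' portion (£36,000) is divided into 4 shares of £9,000: Erik, Alma, and Jana each take £9,000; Wren's £9,000 share passes to Wren's issue.
Wren's share (£9,000) is divided into 2 shares of £4,500: Tariq and Joaquin each take £4,500.

Joaquin receives £4,500.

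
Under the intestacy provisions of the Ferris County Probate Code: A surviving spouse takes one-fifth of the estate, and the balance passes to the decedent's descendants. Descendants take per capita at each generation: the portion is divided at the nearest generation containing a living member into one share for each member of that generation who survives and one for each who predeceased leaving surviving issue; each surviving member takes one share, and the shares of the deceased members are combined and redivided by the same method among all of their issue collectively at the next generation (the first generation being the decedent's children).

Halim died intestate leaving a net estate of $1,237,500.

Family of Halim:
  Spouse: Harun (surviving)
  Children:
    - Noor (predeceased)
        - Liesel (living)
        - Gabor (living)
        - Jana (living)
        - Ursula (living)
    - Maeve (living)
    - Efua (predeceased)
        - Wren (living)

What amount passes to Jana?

Harun takes one-fifth of $1,237,500 = $247,500. The remaining $990,000 passes to the descendants.
The descendants' portion ($990,000) is divided at the children's generation into 3 shares of $330,000. Maeve takes $330,000. The 2 shares of the deceased (Noor and Efua) are combined into a pool of $660,000.
That pool ($660,000) is divided at the grandchildren's generation equally among Liesel, Gabor, Jana, Ursula, and Wren: $132,000 each.

Jana receives $132,000.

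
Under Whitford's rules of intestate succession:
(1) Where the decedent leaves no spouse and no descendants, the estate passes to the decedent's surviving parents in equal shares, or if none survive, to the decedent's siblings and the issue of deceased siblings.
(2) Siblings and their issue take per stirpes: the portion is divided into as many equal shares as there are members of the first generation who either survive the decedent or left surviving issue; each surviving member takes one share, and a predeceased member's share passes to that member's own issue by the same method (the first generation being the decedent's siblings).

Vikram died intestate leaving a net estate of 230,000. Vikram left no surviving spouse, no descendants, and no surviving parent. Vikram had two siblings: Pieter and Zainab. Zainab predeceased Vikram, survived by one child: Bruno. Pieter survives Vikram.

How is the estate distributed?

The entire 230,000 passes to the siblings and their issue.
That amount (230,000) is divided into 2 shares of 115,000: Pieter takes 115,000; Zainab's 115,000 share passes to Zainab's issue.
Zainab's share (115,000) passes entirely to Bruno.

Pieter: 115,000; Bruno: 115,000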